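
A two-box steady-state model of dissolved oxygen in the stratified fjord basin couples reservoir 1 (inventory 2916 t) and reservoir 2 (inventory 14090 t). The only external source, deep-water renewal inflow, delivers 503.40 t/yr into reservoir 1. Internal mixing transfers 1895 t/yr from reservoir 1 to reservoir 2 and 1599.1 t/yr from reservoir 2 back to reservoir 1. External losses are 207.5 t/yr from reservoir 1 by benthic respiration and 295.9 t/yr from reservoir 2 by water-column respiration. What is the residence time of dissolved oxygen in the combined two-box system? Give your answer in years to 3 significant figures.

33.8 yr

For the system as a whole, the A↔B exchange is internal and contributes nothing to the throughput; only the external sinks remove mass.
M_total = 2916 + 14090 = 17006 t.
ΣF_external_out = 207.5 + 295.9 = 503.40 t/yr.
τ = M_total / ΣF_ext = 17006 / 503.40 = 33.78 yr.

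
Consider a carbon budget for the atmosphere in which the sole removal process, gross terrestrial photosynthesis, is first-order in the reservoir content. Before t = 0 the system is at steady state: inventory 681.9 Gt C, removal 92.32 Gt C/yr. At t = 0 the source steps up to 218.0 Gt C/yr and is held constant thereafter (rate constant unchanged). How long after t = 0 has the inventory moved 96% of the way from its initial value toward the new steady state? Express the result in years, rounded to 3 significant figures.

τ = M₀/F₀ = 681.9/92.32 = 7.386 yr.
The remaining gap fraction is e^(−t/τ); 96% covered ⇒ e^(−t/τ) = 0.0400.
t = −τ ln(0.0400) = 7.386 × 3.219 = 23.78 yr.

23.8 yr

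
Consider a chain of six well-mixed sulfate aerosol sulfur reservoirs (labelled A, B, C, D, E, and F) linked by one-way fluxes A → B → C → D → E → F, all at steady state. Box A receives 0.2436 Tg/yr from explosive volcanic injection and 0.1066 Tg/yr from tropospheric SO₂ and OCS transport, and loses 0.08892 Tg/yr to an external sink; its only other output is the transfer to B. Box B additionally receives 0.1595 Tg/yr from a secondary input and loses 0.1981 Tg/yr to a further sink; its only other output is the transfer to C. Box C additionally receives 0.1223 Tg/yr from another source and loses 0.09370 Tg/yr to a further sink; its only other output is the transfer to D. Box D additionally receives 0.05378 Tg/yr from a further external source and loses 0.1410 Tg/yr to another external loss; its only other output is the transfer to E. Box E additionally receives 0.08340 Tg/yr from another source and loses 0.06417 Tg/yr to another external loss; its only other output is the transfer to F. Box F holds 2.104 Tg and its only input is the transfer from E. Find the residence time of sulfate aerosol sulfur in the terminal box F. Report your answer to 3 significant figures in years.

11.5 yr

Box A: F(A→B) = (0.2436 + 0.1066) − 0.08892 = 0.26128 Tg/yr.
Box B: F(B→C) = (0.26128 + 0.1595) − 0.1981 = 0.22268 Tg/yr.
Box C: F(C→D) = (0.22268 + 0.1223) − 0.09370 = 0.25128 Tg/yr.
Box D: F(D→E) = (0.25128 + 0.05378) − 0.1410 = 0.16406 Tg/yr.
Box E: F(E→F) = (0.16406 + 0.08340) − 0.06417 = 0.18329 Tg/yr.
Box F throughput = its input = 0.18329 Tg/yr; τ = 2.104 / 0.18329 = 11.48 yr.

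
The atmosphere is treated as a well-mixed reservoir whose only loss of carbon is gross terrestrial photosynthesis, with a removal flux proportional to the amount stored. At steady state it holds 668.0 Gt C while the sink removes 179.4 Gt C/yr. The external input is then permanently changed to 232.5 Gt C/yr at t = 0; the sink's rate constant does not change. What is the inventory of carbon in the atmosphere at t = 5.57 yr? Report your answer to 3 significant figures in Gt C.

821 Gt C

Residence time τ = M₀/F₀ = 3.724 yr. The eventual steady state is M_∞ = M₀·(F₁/F₀) = 668.0 × 232.5/179.4 = 865.72 Gt C.
The anomaly ΔM(t) = M(t) − M_∞ decays as ΔM₀·e^(−t/τ) with ΔM₀ = 668.0 − 865.72 = −197.7 Gt C.
At t = 5.57 yr, e^(−t/τ) = e^(−1.496) = 0.2240, so ΔM = −44.30 Gt C and M = 865.72 − 44.30 = 821.42 Gt C.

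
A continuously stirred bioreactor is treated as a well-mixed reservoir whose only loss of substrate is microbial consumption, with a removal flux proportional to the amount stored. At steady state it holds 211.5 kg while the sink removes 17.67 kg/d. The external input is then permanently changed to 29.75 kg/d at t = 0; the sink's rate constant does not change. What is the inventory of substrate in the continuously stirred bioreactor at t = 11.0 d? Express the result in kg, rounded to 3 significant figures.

298 kg

Residence time τ = M₀/F₀ = 11.97 d. The eventual steady state is M_∞ = M₀·(F₁/F₀) = 211.5 × 29.75/17.67 = 356.09 kg.
The anomaly ΔM(t) = M(t) − M_∞ decays as ΔM₀·e^(−t/τ) with ΔM₀ = 211.5 − 356.09 = −144.6 kg.
At t = 11.0 d, e^(−t/τ) = e^(−0.9190) = 0.3989, so ΔM = −57.68 kg and M = 356.09 − 57.68 = 298.41 kg.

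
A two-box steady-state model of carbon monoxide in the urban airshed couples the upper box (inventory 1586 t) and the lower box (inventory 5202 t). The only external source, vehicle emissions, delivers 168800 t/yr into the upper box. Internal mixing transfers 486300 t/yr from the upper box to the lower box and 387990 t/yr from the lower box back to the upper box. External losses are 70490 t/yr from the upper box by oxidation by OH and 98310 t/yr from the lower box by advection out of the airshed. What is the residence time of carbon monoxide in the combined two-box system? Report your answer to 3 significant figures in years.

Residence time in the combined system uses the total inventory and the total *external* removal — internal exchanges between the two boxes cancel.
M_total = 1586 + 5202 = 6788.0 t.
ΣF_external_out = 70490 + 98310 = 168800 t/yr.
τ = M_total / ΣF_ext = 6788.0 / 168800 = 0.04021 yr.

0.0402 yr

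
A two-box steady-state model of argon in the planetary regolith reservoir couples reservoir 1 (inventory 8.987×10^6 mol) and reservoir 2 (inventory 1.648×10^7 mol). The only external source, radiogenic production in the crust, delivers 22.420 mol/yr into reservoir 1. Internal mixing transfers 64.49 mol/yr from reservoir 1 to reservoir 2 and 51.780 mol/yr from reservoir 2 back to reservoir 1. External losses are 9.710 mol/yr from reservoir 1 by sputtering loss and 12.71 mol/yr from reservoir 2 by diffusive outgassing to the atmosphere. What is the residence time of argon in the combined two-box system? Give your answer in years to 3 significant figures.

1.14×10^6 yr

Treat the two boxes together as one reservoir: the mixing fluxes between them are internal recycling, so τ = ΣM / Σ(external losses).
M_total = 8.987×10^6 + 1.648×10^7 = 2.5467×10^7 mol.
ΣF_external_out = 9.710 + 12.71 = 22.420 mol/yr.
τ = M_total / ΣF_ext = 2.5467×10^7 / 22.420 = 1.136×10^6 yr.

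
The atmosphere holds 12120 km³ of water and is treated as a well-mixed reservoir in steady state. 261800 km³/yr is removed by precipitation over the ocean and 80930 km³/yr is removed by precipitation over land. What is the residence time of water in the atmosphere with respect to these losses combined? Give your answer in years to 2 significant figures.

0.035 yr

Total removal = 261800 + 80930 = 342730 km³/yr.
τ = M / ΣF_out = 12120 / 342730 = 0.03536 yr.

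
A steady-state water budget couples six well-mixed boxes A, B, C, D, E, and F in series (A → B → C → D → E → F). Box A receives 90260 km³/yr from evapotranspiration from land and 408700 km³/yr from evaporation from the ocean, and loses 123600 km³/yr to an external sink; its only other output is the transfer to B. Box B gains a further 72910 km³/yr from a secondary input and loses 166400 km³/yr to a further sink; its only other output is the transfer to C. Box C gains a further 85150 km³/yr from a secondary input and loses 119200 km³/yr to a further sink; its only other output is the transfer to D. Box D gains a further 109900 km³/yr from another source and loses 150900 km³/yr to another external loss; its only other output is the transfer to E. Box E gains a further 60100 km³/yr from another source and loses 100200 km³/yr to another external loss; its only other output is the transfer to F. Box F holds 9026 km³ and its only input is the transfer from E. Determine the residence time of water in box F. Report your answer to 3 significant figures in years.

0.0541 yr

Box A: F(A→B) = (90260 + 408700) − 123600 = 375360 km³/yr.
Box B: F(B→C) = (375360 + 72910) − 166400 = 281870 km³/yr.
Box C: F(C→D) = (281870 + 85150) − 119200 = 247820 km³/yr.
Box D: F(D→E) = (247820 + 109900) − 150900 = 206820 km³/yr.
Box E: F(E→F) = (206820 + 60100) − 100200 = 166720 km³/yr.
Box F throughput = its input = 166720 km³/yr; τ = 9026 / 166720 = 0.05414 yr.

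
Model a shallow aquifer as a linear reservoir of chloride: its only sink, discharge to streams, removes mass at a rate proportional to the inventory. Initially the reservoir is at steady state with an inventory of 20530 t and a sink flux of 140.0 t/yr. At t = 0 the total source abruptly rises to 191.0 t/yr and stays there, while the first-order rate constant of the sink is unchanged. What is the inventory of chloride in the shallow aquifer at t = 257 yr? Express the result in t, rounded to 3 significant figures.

26700 t

Residence time τ = M₀/F₀ = 146.6 yr. The eventual steady state is M_∞ = M₀·(F₁/F₀) = 20530 × 191.0/140.0 = 28009 t.
The anomaly ΔM(t) = M(t) − M_∞ decays as ΔM₀·e^(−t/τ) with ΔM₀ = 20530 − 28009 = −7479 t.
At t = 257 yr, e^(−t/τ) = e^(−1.753) = 0.1733, so ΔM = −1296 t and M = 28009 − 1296 = 26712 t.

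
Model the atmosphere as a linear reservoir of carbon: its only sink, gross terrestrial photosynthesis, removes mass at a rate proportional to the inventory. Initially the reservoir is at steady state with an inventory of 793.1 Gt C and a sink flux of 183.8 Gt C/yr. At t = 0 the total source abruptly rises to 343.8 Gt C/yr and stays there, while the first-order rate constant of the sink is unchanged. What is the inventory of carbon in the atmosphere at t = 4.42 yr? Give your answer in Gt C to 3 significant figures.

1240 Gt C

The sink rate constant is k = F₀/M₀ = 183.8/793.1 = 0.2317 yr⁻¹.
Solving dM/dt = F₁ − kM with M(0) = M₀ gives M(t) = F₁/k + (M₀ − F₁/k)·e^(−kt).
F₁/k = 343.8/0.2317 = 1483.5 Gt C; kt = 0.2317 × 4.42 = 1.024, e^(−kt) = 0.3590.
M(4.42) = 1483.5 + (793.1 − 1483.5) × 0.3590 = 1483.5 − 247.9 = 1235.6 Gt C.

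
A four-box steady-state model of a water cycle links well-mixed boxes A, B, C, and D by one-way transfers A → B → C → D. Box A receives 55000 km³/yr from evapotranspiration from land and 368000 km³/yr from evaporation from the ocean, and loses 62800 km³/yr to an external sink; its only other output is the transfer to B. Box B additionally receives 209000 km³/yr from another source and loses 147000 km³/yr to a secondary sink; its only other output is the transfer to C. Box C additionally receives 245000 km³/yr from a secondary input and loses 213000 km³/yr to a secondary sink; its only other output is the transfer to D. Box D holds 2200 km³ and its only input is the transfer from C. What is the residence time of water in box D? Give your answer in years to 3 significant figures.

0.00484 yr

Box A: F(A→B) = (55000 + 368000) − 62800 = 360200 km³/yr.
Box B: F(B→C) = (360200 + 209000) − 147000 = 422200 km³/yr.
Box C: F(C→D) = (422200 + 245000) − 213000 = 454200 km³/yr.
Box D throughput = its input = 454200 km³/yr; τ = 2200 / 454200 = 0.004844 yr.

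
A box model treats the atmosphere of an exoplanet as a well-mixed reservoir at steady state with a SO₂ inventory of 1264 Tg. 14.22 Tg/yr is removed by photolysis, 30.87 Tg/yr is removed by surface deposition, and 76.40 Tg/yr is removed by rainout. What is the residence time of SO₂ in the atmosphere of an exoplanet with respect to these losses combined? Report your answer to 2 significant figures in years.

10 yr

Total removal = 14.22 + 30.87 + 76.40 = 121.49 Tg/yr.
τ = M / ΣF_out = 1264 / 121.49 = 10.40 yr.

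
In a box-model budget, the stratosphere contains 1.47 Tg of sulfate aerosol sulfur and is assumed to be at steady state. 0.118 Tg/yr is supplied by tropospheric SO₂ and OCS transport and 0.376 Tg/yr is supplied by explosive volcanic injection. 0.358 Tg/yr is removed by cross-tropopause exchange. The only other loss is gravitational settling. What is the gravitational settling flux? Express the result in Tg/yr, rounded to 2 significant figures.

0.14 Tg/yr

At steady state ΣF_in = ΣF_out.
ΣF_in = 0.118 + 0.376 = 0.49400 Tg/yr.
Gravitational settling flux = ΣF_in − (0.358) = 0.49400 − 0.3580 = 0.1360 Tg/yr.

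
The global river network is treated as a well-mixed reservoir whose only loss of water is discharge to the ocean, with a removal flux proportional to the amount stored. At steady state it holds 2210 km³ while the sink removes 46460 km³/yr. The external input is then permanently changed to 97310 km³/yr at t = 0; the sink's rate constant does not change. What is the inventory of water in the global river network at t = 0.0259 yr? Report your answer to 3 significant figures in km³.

τ = M₀/F₀ = 2210/46460 = 0.04757 yr; rate constant k = 1/τ.
New steady state M_∞ = F₁/k = F₁·τ = 97310 × 0.04757 = 4628.8 km³.
M(t) = M_∞ + (M₀ − M_∞)·e^(−t/τ); t/τ = 0.0259/0.04757 = 0.5445, so e^(−t/τ) = 0.5801.
M(t) = 4628.8 − 2419 × 0.5801 = 3225.6 km³.

3230 km³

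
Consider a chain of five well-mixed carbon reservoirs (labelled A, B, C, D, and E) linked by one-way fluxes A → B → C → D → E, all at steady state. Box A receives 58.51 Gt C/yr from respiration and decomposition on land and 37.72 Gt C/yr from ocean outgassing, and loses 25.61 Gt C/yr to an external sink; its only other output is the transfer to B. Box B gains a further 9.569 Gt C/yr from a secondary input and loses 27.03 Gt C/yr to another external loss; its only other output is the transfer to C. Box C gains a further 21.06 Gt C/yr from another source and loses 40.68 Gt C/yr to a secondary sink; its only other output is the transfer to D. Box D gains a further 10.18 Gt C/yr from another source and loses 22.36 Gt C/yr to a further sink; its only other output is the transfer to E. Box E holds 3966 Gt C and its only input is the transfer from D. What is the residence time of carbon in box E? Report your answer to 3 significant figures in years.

Box A: F(A→B) = (58.51 + 37.72) − 25.61 = 70.620 Gt C/yr.
Box B: F(B→C) = (70.620 + 9.569) − 27.03 = 53.159 Gt C/yr.
Box C: F(C→D) = (53.159 + 21.06) − 40.68 = 33.539 Gt C/yr.
Box D: F(D→E) = (33.539 + 10.18) − 22.36 = 21.359 Gt C/yr.
Box E throughput = its input = 21.359 Gt C/yr; τ = 3966 / 21.359 = 185.7 yr.

186 yr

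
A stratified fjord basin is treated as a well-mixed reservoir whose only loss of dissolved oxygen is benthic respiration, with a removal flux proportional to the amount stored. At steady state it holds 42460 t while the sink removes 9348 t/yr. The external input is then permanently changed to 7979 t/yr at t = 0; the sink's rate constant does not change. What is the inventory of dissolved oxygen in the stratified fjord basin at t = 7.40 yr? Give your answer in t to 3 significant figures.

37500 t

Residence time τ = M₀/F₀ = 4.542 yr. The eventual steady state is M_∞ = M₀·(F₁/F₀) = 42460 × 7979/9348 = 36242 t.
The anomaly ΔM(t) = M(t) − M_∞ decays as ΔM₀·e^(−t/τ) with ΔM₀ = 42460 − 36242 = 6218 t.
At t = 7.40 yr, e^(−t/τ) = e^(−1.629) = 0.1961, so ΔM = 1219 t and M = 36242 + 1219 = 37461 t.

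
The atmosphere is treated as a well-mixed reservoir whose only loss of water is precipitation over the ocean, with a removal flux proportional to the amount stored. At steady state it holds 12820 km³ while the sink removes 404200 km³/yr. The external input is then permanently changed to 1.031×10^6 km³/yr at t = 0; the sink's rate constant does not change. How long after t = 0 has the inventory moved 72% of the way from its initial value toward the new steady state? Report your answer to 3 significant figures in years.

0.0404 yr

τ = M₀/F₀ = 12820/404200 = 0.03172 yr.
The remaining gap fraction is e^(−t/τ); 72% covered ⇒ e^(−t/τ) = 0.280.
t = −τ ln(0.280) = 0.03172 × 1.273 = 0.04037 yr.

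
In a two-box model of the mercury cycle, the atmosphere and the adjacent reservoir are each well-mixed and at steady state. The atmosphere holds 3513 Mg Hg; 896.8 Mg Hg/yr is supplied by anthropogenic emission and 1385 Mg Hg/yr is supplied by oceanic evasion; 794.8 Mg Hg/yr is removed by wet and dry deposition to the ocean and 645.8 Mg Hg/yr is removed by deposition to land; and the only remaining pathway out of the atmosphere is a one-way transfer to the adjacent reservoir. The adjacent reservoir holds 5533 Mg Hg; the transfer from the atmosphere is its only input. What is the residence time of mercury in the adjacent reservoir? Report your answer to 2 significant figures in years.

6.6 yr

Balance the atmosphere: ΣF_in = 896.8 + 1385 = 2281.8 Mg Hg/yr.
Transfer to the adjacent reservoir = ΣF_in − (794.8 + 645.8) = 841.20 Mg Hg/yr.
At steady state the output of the adjacent reservoir equals its input, 841.20 Mg Hg/yr.
τ = M / F = 5533 / 841.20 = 6.578 yr.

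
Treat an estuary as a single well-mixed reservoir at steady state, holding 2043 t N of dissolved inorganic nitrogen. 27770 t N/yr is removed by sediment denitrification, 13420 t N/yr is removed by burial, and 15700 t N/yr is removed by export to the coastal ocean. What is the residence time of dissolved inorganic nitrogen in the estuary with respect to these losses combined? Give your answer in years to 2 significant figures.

Total removal = 27770 + 13420 + 15700 = 56890 t N/yr.
τ = M / ΣF_out = 2043 / 56890 = 0.03591 yr.

0.036 yr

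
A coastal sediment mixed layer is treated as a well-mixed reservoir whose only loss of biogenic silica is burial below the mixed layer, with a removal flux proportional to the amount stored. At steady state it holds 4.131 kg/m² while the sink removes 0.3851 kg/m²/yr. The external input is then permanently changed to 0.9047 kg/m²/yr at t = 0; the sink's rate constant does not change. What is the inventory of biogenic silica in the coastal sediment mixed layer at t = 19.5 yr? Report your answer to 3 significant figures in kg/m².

8.80 kg/m²

τ = M₀/F₀ = 4.131/0.3851 = 10.73 yr; rate constant k = 1/τ.
New steady state M_∞ = F₁/k = F₁·τ = 0.9047 × 10.73 = 9.7048 kg/m².
M(t) = M_∞ + (M₀ − M_∞)·e^(−t/τ); t/τ = 19.5/10.73 = 1.818, so e^(−t/τ) = 0.1624.
M(t) = 9.7048 − 5.574 × 0.1624 = 8.7997 kg/m².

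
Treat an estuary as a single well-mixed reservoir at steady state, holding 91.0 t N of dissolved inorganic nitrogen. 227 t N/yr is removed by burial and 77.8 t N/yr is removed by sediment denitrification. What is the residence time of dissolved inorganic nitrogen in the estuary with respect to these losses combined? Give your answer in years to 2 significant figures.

0.30 yr

Total removal = 227.0 + 77.80 = 304.80 t N/yr.
τ = M / ΣF_out = 91.0 / 304.80 = 0.2986 yr.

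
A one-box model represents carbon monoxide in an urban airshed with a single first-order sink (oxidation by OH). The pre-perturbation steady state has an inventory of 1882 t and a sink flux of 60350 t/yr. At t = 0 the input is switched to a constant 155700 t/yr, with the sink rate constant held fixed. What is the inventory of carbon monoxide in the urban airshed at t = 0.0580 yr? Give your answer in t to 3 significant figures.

The sink rate constant is k = F₀/M₀ = 60350/1882 = 32.07 yr⁻¹.
Solving dM/dt = F₁ − kM with M(0) = M₀ gives M(t) = F₁/k + (M₀ − F₁/k)·e^(−kt).
F₁/k = 155700/32.07 = 4855.5 t; kt = 32.07 × 0.0580 = 1.860, e^(−kt) = 0.1557.
M(0.0580) = 4855.5 + (1882 − 4855.5) × 0.1557 = 4855.5 − 462.9 = 4392.5 t.

4390 t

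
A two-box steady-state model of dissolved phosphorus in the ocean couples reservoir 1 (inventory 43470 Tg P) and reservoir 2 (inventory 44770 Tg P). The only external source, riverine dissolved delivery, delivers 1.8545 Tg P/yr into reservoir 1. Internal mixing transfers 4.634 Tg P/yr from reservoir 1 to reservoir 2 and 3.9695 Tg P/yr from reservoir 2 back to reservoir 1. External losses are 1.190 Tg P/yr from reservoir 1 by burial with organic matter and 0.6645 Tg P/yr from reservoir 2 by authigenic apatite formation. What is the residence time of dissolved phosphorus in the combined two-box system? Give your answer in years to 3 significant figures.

Residence time in the combined system uses the total inventory and the total *external* removal — internal exchanges between the two boxes cancel.
M_total = 43470 + 44770 = 88240 Tg P.
ΣF_external_out = 1.190 + 0.6645 = 1.8545 Tg P/yr.
τ = M_total / ΣF_ext = 88240 / 1.8545 = 47580 yr.

47600 yr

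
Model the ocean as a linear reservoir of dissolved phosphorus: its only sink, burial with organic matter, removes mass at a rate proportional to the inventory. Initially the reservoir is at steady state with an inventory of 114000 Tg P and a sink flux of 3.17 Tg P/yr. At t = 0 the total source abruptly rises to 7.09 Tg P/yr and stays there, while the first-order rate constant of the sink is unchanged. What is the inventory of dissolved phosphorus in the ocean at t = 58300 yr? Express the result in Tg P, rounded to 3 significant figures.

The sink rate constant is k = F₀/M₀ = 3.17/114000 = 2.781×10^-5 yr⁻¹.
Solving dM/dt = F₁ − kM with M(0) = M₀ gives M(t) = F₁/k + (M₀ − F₁/k)·e^(−kt).
F₁/k = 7.09/2.781×10^-5 = 254970 Tg P; kt = 2.781×10^-5 × 58300 = 1.621, e^(−kt) = 0.1977.
M(58300) = 254970 + (114000 − 254970) × 0.1977 = 254970 − 27870 = 227110 Tg P.

227000 Tg P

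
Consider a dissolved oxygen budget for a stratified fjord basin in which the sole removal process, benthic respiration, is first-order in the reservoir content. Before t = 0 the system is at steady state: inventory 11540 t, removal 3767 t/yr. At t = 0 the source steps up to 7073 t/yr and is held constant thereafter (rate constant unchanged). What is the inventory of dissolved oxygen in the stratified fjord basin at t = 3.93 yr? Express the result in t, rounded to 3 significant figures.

Residence time τ = M₀/F₀ = 3.063 yr. The eventual steady state is M_∞ = M₀·(F₁/F₀) = 11540 × 7073/3767 = 21668 t.
The anomaly ΔM(t) = M(t) − M_∞ decays as ΔM₀·e^(−t/τ) with ΔM₀ = 11540 − 21668 = −10130 t.
At t = 3.93 yr, e^(−t/τ) = e^(−1.283) = 0.2772, so ΔM = −2808 t and M = 21668 − 2808 = 18860 t.

18900 t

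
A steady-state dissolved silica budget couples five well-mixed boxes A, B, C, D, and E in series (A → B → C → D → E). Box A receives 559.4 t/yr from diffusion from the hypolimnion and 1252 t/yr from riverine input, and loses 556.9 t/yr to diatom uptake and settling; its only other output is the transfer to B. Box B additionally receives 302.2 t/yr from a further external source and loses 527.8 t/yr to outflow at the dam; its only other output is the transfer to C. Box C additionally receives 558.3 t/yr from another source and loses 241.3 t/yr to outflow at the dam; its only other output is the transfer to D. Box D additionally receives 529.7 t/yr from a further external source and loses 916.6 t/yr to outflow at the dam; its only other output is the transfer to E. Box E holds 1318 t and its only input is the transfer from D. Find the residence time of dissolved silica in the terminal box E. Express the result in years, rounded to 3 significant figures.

1.37 yr

Box A: F(A→B) = (559.4 + 1252) − 556.9 = 1254.5 t/yr.
Box B: F(B→C) = (1254.5 + 302.2) − 527.8 = 1028.9 t/yr.
Box C: F(C→D) = (1028.9 + 558.3) − 241.3 = 1345.9 t/yr.
Box D: F(D→E) = (1345.9 + 529.7) − 916.6 = 959.00 t/yr.
Box E throughput = its input = 959.00 t/yr; τ = 1318 / 959.00 = 1.374 yr.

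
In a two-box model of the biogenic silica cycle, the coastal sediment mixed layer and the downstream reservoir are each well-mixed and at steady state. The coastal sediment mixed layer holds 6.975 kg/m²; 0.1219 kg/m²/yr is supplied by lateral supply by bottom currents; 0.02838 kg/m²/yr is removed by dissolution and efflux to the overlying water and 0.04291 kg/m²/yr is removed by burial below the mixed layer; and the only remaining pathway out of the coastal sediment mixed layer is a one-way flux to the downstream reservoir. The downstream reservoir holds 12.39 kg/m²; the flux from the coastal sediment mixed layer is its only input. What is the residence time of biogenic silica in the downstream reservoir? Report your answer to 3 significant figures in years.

245 yr

Balance the coastal sediment mixed layer: ΣF_in = 0.12190 kg/m²/yr.
Flux to the downstream reservoir = ΣF_in − (0.02838 + 0.04291) = 0.050610 kg/m²/yr.
At steady state the output of the downstream reservoir equals its input, 0.050610 kg/m²/yr.
τ = M / F = 12.39 / 0.050610 = 244.8 yr.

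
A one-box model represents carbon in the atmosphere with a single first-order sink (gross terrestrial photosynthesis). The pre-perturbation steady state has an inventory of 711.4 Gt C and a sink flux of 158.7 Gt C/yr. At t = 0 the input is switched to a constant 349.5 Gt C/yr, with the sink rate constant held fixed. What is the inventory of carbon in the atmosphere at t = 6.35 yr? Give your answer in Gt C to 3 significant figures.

1360 Gt C

Residence time τ = M₀/F₀ = 4.483 yr. The eventual steady state is M_∞ = M₀·(F₁/F₀) = 711.4 × 349.5/158.7 = 1566.7 Gt C.
The anomaly ΔM(t) = M(t) − M_∞ decays as ΔM₀·e^(−t/τ) with ΔM₀ = 711.4 − 1566.7 = −855.3 Gt C.
At t = 6.35 yr, e^(−t/τ) = e^(−1.417) = 0.2425, so ΔM = −207.4 Gt C and M = 1566.7 − 207.4 = 1359.2 Gt C.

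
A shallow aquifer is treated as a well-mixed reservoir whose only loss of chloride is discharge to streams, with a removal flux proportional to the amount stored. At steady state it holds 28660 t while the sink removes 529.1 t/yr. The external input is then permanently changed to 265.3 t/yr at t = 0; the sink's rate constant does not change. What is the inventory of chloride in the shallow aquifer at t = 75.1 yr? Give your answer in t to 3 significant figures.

17900 t

τ = M₀/F₀ = 28660/529.1 = 54.17 yr; rate constant k = 1/τ.
New steady state M_∞ = F₁/k = F₁·τ = 265.3 × 54.17 = 14371 t.
M(t) = M_∞ + (M₀ − M_∞)·e^(−t/τ); t/τ = 75.1/54.17 = 1.386, so e^(−t/τ) = 0.2500.
M(t) = 14371 + 14290 × 0.2500 = 17942 t.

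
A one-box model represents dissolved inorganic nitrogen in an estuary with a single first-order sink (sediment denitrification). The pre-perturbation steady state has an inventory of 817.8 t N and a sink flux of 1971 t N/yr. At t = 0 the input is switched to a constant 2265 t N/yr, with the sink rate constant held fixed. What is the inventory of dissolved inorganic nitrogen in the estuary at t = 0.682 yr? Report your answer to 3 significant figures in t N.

Residence time τ = M₀/F₀ = 0.4149 yr. The eventual steady state is M_∞ = M₀·(F₁/F₀) = 817.8 × 2265/1971 = 939.79 t N.
The anomaly ΔM(t) = M(t) − M_∞ decays as ΔM₀·e^(−t/τ) with ΔM₀ = 817.8 − 939.79 = −122.0 t N.
At t = 0.682 yr, e^(−t/τ) = e^(−1.644) = 0.1933, so ΔM = −23.58 t N and M = 939.79 − 23.58 = 916.21 t N.

916 t N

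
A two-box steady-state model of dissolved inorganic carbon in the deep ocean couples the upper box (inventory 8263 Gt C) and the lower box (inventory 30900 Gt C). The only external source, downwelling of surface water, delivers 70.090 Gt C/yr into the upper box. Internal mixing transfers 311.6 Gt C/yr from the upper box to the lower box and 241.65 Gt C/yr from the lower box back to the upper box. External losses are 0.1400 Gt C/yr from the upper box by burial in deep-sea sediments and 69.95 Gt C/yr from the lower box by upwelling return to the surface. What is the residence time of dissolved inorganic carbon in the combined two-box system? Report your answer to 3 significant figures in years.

For the system as a whole, the A↔B exchange is internal and contributes nothing to the throughput; only the external sinks remove mass.
M_total = 8263 + 30900 = 39163 Gt C.
ΣF_external_out = 0.1400 + 69.95 = 70.090 Gt C/yr.
τ = M_total / ΣF_ext = 39163 / 70.090 = 558.8 yr.

559 yr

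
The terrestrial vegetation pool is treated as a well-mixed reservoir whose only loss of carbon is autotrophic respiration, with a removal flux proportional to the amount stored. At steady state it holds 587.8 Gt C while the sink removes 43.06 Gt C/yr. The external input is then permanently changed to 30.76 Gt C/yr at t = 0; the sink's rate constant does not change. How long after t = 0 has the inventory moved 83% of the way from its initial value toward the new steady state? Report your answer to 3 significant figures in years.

24.2 yr

τ = M₀/F₀ = 587.8/43.06 = 13.65 yr.
The remaining gap fraction is e^(−t/τ); 83% covered ⇒ e^(−t/τ) = 0.170.
t = −τ ln(0.170) = 13.65 × 1.772 = 24.19 yr.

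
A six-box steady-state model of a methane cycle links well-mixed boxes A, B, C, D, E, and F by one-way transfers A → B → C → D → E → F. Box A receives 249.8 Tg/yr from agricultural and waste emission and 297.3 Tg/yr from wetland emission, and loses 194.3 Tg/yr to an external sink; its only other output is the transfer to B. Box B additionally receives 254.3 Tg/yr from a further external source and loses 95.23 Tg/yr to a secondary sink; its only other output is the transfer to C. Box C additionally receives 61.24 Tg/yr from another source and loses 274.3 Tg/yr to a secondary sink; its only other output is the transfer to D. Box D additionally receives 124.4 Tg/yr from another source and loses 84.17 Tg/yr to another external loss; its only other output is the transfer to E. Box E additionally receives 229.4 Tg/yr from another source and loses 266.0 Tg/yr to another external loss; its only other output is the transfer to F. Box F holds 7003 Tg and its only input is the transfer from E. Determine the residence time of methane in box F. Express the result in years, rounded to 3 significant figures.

23.2 yr

Box A: F(A→B) = (249.8 + 297.3) − 194.3 = 352.80 Tg/yr.
Box B: F(B→C) = (352.80 + 254.3) − 95.23 = 511.87 Tg/yr.
Box C: F(C→D) = (511.87 + 61.24) − 274.3 = 298.81 Tg/yr.
Box D: F(D→E) = (298.81 + 124.4) − 84.17 = 339.04 Tg/yr.
Box E: F(E→F) = (339.04 + 229.4) − 266.0 = 302.44 Tg/yr.
Box F throughput = its input = 302.44 Tg/yr; τ = 7003 / 302.44 = 23.16 yr.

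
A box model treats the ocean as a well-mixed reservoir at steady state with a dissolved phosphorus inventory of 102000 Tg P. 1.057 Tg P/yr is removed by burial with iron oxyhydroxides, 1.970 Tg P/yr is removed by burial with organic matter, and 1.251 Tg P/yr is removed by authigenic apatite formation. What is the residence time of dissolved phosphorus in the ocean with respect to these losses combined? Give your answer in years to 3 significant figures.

Total removal = 1.057 + 1.970 + 1.251 = 4.2780 Tg P/yr.
τ = M / ΣF_out = 102000 / 4.2780 = 23840 yr.

23800 yr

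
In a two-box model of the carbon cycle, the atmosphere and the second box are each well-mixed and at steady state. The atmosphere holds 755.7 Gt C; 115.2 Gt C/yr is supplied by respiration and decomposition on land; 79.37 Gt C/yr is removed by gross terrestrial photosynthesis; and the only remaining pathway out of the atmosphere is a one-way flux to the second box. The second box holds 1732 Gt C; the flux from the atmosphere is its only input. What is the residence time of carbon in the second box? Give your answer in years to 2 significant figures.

48 yr

Balance the atmosphere: ΣF_in = 115.20 Gt C/yr.
Flux to the second box = ΣF_in − (79.37) = 35.830 Gt C/yr.
At steady state the output of the second box equals its input, 35.830 Gt C/yr.
τ = M / F = 1732 / 35.830 = 48.34 yr.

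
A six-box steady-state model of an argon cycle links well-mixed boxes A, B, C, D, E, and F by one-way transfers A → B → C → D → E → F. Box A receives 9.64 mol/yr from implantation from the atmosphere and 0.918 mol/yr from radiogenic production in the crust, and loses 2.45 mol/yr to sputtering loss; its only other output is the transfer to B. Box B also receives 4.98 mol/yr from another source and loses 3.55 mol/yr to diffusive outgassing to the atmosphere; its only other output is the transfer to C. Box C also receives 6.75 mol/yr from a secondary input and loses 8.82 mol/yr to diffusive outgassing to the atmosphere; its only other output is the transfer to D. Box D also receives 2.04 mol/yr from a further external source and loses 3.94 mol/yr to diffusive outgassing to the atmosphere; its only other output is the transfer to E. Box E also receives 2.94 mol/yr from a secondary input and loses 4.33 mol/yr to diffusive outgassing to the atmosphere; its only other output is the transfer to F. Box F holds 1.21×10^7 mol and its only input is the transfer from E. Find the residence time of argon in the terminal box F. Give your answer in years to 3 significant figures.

Box A: F(A→B) = (9.64 + 0.918) − 2.45 = 8.1080 mol/yr.
Box B: F(B→C) = (8.1080 + 4.98) − 3.55 = 9.5380 mol/yr.
Box C: F(C→D) = (9.5380 + 6.75) − 8.82 = 7.4680 mol/yr.
Box D: F(D→E) = (7.4680 + 2.04) − 3.94 = 5.5680 mol/yr.
Box E: F(E→F) = (5.5680 + 2.94) − 4.33 = 4.1780 mol/yr.
Box F throughput = its input = 4.1780 mol/yr; τ = 1.21×10^7 / 4.1780 = 2.896×10^6 yr.

2.90×10^6 yr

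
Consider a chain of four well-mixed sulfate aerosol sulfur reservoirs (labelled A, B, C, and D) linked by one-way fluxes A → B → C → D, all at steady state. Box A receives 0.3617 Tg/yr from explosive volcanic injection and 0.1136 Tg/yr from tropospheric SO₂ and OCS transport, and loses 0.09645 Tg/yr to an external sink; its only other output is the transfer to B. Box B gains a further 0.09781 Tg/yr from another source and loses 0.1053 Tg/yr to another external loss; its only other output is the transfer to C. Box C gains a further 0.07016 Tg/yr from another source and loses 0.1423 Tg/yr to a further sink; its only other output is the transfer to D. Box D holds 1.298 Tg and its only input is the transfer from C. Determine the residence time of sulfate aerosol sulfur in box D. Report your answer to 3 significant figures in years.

Box A: F(A→B) = (0.3617 + 0.1136) − 0.09645 = 0.37885 Tg/yr.
Box B: F(B→C) = (0.37885 + 0.09781) − 0.1053 = 0.37136 Tg/yr.
Box C: F(C→D) = (0.37136 + 0.07016) − 0.1423 = 0.29922 Tg/yr.
Box D throughput = its input = 0.29922 Tg/yr; τ = 1.298 / 0.29922 = 4.338 yr.

4.34 yr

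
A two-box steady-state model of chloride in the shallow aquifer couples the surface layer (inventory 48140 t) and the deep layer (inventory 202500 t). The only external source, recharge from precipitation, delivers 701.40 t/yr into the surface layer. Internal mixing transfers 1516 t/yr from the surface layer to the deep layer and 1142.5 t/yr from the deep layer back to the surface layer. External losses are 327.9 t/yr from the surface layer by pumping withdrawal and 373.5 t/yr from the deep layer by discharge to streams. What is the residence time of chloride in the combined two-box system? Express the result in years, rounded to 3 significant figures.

For the system as a whole, the A↔B exchange is internal and contributes nothing to the throughput; only the external sinks remove mass.
M_total = 48140 + 202500 = 250640 t.
ΣF_external_out = 327.9 + 373.5 = 701.40 t/yr.
τ = M_total / ΣF_ext = 250640 / 701.40 = 357.3 yr.

357 yr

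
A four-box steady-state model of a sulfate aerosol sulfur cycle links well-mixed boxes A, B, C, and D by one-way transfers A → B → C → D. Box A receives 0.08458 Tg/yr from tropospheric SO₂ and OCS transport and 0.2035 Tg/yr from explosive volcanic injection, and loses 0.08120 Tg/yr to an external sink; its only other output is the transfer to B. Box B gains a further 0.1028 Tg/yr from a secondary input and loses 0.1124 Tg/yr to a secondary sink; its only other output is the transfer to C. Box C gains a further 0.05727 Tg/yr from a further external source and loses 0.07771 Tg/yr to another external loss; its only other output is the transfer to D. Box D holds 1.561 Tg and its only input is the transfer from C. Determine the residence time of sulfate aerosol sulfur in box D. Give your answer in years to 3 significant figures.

8.83 yr

Box A: F(A→B) = (0.08458 + 0.2035) − 0.08120 = 0.20688 Tg/yr.
Box B: F(B→C) = (0.20688 + 0.1028) − 0.1124 = 0.19728 Tg/yr.
Box C: F(C→D) = (0.19728 + 0.05727) − 0.07771 = 0.17684 Tg/yr.
Box D throughput = its input = 0.17684 Tg/yr; τ = 1.561 / 0.17684 = 8.827 yr.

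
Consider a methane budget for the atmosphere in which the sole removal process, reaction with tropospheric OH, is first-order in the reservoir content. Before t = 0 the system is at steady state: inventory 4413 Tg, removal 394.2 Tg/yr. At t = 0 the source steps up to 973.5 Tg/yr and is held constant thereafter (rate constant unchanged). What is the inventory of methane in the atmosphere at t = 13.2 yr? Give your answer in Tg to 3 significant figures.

τ = M₀/F₀ = 4413/394.2 = 11.19 yr; rate constant k = 1/τ.
New steady state M_∞ = F₁/k = F₁·τ = 973.5 × 11.19 = 10898 Tg.
M(t) = M_∞ + (M₀ − M_∞)·e^(−t/τ); t/τ = 13.2/11.19 = 1.179, so e^(−t/τ) = 0.3076.
M(t) = 10898 − 6485 × 0.3076 = 8903.6 Tg.

8900 Tg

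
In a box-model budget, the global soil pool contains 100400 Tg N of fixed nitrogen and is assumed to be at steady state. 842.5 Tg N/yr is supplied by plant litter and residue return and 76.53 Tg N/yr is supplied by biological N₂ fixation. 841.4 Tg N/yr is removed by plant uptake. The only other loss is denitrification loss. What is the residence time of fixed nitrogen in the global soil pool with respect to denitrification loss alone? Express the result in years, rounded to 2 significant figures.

At steady state ΣF_in = ΣF_out.
ΣF_in = 842.5 + 76.53 = 919.03 Tg N/yr.
Denitrification loss flux = ΣF_in − (841.4) = 919.03 − 841.4 = 77.63 Tg N/yr.
τ = M / F = 100400 / 77.63 = 1293 yr.

1300 yr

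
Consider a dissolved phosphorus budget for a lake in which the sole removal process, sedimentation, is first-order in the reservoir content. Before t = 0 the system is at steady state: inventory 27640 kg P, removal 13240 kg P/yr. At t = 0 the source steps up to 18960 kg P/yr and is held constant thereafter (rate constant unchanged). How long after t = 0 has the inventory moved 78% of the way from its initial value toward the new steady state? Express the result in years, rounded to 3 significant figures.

3.16 yr

τ = M₀/F₀ = 27640/13240 = 2.088 yr.
The remaining gap fraction is e^(−t/τ); 78% covered ⇒ e^(−t/τ) = 0.220.
t = −τ ln(0.220) = 2.088 × 1.514 = 3.161 yr.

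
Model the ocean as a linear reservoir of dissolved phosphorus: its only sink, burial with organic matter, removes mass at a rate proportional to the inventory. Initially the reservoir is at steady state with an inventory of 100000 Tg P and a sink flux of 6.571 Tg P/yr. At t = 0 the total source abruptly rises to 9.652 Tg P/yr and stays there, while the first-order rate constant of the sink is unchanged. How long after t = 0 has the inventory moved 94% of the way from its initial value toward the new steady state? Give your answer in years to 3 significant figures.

42800 yr

τ = M₀/F₀ = 100000/6.571 = 15220 yr.
The remaining gap fraction is e^(−t/τ); 94% covered ⇒ e^(−t/τ) = 0.0600.
t = −τ ln(0.0600) = 15220 × 2.813 = 42820 yr.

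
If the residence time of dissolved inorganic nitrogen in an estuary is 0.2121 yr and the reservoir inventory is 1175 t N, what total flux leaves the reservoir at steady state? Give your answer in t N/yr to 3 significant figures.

F = M / τ = 1175 / 0.2121 = 5540 t N/yr.

5540 t N/yr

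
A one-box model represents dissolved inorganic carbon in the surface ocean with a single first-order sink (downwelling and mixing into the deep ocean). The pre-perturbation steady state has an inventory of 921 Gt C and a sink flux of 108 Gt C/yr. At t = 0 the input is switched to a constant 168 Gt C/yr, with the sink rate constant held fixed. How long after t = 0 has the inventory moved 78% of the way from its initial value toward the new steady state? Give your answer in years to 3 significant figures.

12.9 yr

τ = M₀/F₀ = 921/108 = 8.528 yr.
The remaining gap fraction is e^(−t/τ); 78% covered ⇒ e^(−t/τ) = 0.220.
t = −τ ln(0.220) = 8.528 × 1.514 = 12.91 yr.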